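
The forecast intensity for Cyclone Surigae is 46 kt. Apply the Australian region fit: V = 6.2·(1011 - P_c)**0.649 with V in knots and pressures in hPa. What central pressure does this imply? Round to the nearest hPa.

ΔP = (V / 6.2)^(1/0.649) = (46/6.2)^1.541.
46/6.2 = 7.419; 7.419^1.541 ≈ 21.93 hPa.
P_c = 1011 − 21.93 = 989.07 ≈ 989 hPa.

989 hPa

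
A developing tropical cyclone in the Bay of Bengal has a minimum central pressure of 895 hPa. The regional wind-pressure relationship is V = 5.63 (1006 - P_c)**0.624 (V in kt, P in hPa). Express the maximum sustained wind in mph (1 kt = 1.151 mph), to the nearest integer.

122 mph

ΔP = 1006 − 895 = 111 hPa.
V ≈ 5.63 × 111^0.624 = 5.63 × 18.892 ≈ 106.363 kt.
106.363 × 1.151 ≈ 122.42 mph → 122 mph.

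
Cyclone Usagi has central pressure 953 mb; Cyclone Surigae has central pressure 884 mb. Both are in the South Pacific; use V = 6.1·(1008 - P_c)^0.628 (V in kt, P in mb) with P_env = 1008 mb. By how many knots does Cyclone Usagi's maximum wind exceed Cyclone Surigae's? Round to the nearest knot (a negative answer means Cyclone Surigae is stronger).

Cyclone Usagi: ΔP = 55; V ≈ 6.1 × 55^0.628 ≈ 75.56 kt.
Cyclone Surigae: ΔP = 124; V ≈ 6.1 × 124^0.628 ≈ 125.89 kt.
Difference ≈ 75.56 − 125.89 = -50.33 → -50 kt.

-50 kt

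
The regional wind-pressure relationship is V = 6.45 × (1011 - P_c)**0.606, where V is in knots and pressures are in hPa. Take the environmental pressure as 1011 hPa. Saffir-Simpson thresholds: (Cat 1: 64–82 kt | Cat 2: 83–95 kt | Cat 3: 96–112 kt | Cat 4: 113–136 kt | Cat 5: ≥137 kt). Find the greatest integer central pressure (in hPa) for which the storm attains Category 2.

Category 2 begins at V = 83 kt.
Required ΔP = (83/6.45)^(1/0.606) = 12.868^1.650 ≈ 67.75 hPa.
P_c ≤ 1011 − 67.75 = 943.25, so the highest integer P_c is 943 hPa.

943 hPa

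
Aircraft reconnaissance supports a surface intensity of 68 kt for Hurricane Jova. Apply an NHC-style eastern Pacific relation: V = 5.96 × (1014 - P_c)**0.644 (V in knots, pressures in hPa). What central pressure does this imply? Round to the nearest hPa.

ΔP = (V / 5.96)^(1/0.644) = (68/5.96)^1.553.
68/5.96 = 11.409; 11.409^1.553 ≈ 43.82 hPa.
P_c = 1014 − 43.82 = 970.18 ≈ 970 hPa.

970 hPa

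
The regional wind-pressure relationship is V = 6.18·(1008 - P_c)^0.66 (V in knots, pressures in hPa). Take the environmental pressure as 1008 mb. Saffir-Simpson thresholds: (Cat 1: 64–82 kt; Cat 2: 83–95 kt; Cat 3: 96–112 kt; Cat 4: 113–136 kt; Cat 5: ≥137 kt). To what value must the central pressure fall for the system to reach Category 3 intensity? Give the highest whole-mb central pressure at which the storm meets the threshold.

944 mb

Category 3 begins at V = 96 kt.
Required ΔP = (96/6.18)^(1/0.66) = 15.534^1.515 ≈ 63.82 mb.
P_c ≤ 1008 − 63.82 = 944.18, so the highest integer P_c is 944 mb.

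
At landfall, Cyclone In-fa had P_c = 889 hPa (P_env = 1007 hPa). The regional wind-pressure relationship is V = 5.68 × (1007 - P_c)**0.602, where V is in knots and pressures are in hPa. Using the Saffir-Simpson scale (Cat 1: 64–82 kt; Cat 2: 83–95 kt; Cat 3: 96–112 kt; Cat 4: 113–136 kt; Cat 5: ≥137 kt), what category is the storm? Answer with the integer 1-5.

3

ΔP = 1007 − 889 = 118 hPa.
V ≈ 5.68 × 118^0.602 = 5.68 × 17.67 ≈ 100 kt.
100 kt falls in the Category 3 band.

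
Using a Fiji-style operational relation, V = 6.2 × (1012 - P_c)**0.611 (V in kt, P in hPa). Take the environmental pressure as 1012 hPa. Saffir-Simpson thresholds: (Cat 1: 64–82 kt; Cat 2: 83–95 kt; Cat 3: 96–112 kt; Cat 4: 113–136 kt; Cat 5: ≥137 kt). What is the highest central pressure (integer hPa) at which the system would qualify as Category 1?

Category 1 begins at V = 64 kt.
Required ΔP = (64/6.2)^(1/0.611) = 10.323^1.637 ≈ 45.63 hPa.
P_c ≤ 1012 − 45.63 = 966.37, so the highest integer P_c is 966 hPa.

966 hPa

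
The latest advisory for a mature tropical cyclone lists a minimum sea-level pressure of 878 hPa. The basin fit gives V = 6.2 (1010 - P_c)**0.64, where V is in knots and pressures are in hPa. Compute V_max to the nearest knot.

ΔP = 1010 − 878 = 132 hPa.
132^0.64 ≈ 22.760.
V ≈ 6.2 × 22.760 ≈ 141.1 kt.

141 kt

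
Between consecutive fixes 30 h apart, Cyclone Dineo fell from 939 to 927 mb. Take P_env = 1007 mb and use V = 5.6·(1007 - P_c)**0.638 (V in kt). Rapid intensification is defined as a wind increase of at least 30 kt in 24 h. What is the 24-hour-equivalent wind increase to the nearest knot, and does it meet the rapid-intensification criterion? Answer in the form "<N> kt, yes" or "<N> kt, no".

V₁: ΔP = 68, V ≈ 5.6 × 68^0.638 ≈ 82.67 kt.
V₂: ΔP = 80, V ≈ 5.6 × 80^0.638 ≈ 91.70 kt.
ΔV over 30 h = 9.03 kt → 24 h equivalent = 9.03 × 24/30 ≈ 7.22 kt.
7 kt < 30 kt ⇒ not rapid intensification.

7 kt, no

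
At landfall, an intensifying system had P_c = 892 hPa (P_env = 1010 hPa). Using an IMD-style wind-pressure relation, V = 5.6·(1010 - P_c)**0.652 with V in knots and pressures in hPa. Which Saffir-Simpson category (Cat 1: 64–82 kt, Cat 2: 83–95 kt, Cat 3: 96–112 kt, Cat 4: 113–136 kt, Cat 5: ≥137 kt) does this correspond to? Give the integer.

4

ΔP = 1010 − 892 = 118 hPa.
V ≈ 5.6 × 118^0.652 = 5.6 × 22.43 ≈ 126 kt.
126 kt falls in the Category 4 band.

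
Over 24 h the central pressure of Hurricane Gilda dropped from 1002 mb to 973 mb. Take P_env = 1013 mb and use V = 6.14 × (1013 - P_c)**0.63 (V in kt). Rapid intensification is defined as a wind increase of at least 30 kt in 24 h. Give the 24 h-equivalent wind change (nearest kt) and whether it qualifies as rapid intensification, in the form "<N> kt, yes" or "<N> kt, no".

V₁: ΔP = 11, V ≈ 6.14 × 11^0.63 ≈ 27.81 kt.
V₂: ΔP = 40, V ≈ 6.14 × 40^0.63 ≈ 62.73 kt.
ΔV over 24 h = 34.92 kt → 24 h equivalent = 34.92 × 24/24 ≈ 34.92 kt.
35 kt ≥ 30 kt ⇒ rapid intensification.

35 kt, yes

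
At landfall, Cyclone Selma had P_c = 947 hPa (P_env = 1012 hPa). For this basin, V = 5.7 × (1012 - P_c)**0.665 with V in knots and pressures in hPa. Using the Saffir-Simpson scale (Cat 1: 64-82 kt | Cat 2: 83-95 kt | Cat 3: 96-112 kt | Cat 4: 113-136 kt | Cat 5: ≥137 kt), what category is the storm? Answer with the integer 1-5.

ΔP = 1012 − 947 = 65 hPa.
V ≈ 5.7 × 65^0.665 = 5.7 × 16.05 ≈ 92 kt.
92 kt falls in the Category 2 band.

2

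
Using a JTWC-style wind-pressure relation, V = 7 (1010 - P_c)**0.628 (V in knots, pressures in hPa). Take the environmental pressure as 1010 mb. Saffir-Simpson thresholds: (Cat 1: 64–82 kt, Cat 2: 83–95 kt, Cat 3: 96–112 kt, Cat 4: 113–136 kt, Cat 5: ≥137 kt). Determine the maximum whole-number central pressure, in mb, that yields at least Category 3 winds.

Category 3 begins at V = 96 kt.
Required ΔP = (96/7)^(1/0.628) = 13.714^1.592 ≈ 64.68 mb.
P_c ≤ 1010 − 64.68 = 945.32, so the highest integer P_c is 945 mb.

945 mb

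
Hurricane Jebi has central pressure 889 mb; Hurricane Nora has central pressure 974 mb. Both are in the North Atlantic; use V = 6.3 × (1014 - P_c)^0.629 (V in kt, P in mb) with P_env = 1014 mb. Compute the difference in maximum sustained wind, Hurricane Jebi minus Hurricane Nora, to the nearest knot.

Hurricane Jebi: ΔP = 125; V ≈ 6.3 × 125^0.629 ≈ 131.31 kt.
Hurricane Nora: ΔP = 40; V ≈ 6.3 × 40^0.629 ≈ 64.13 kt.
Difference ≈ 131.31 − 64.13 = 67.18 → 67 kt.

67 kt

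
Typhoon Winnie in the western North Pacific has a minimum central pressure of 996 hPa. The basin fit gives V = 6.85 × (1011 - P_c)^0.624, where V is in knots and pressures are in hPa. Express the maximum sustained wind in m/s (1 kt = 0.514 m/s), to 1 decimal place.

ΔP = 1011 − 996 = 15 hPa.
V ≈ 6.85 × 15^0.624 = 6.85 × 5.419 ≈ 37.117 kt.
37.117 × 0.514 ≈ 19.08 m/s → 19.1 m/s.

19.1 m/s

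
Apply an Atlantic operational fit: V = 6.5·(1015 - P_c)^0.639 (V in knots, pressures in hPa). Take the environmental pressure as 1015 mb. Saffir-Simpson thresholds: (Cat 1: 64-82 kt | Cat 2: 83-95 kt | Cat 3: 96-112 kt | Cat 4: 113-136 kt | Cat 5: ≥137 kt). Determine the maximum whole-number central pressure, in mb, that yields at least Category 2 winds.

Category 2 begins at V = 83 kt.
Required ΔP = (83/6.5)^(1/0.639) = 12.769^1.565 ≈ 53.84 mb.
P_c ≤ 1015 − 53.84 = 961.16, so the highest integer P_c is 961 mb.

961 mb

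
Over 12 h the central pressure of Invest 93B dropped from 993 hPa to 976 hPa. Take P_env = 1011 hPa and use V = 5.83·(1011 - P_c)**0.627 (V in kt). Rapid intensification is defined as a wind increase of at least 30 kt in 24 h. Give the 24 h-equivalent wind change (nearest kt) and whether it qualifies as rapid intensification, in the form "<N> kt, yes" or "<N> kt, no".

V₁: ΔP = 18, V ≈ 5.83 × 18^0.627 ≈ 35.70 kt.
V₂: ΔP = 35, V ≈ 5.83 × 35^0.627 ≈ 54.18 kt.
ΔV over 12 h = 18.48 kt → 24 h equivalent = 18.48 × 24/12 ≈ 36.96 kt.
37 kt ≥ 30 kt ⇒ rapid intensification.

37 kt, yes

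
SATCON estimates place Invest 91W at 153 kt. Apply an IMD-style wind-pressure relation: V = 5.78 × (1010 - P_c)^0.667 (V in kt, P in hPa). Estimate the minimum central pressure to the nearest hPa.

ΔP = (V / 5.78)^(1/0.667) = (153/5.78)^1.499.
153/5.78 = 26.471; 26.471^1.499 ≈ 135.86 hPa.
P_c = 1010 − 135.86 = 874.14 ≈ 874 hPa.

874 hPa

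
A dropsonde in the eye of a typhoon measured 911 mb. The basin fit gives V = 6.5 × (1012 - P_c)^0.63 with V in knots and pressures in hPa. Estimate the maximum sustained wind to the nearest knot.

ΔP = 1012 − 911 = 101 mb.
101^0.63 ≈ 18.311.
V ≈ 6.5 × 18.311 ≈ 119.0 kt.

119 kt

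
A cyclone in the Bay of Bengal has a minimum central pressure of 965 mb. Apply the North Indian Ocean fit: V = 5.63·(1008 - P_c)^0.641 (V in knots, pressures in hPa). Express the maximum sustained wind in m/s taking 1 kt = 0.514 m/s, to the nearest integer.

ΔP = 1008 − 965 = 43 mb.
V ≈ 5.63 × 43^0.641 = 5.63 × 11.144 ≈ 62.742 kt.
62.742 × 0.514 ≈ 32.25 m/s → 32 m/s.

32 m/s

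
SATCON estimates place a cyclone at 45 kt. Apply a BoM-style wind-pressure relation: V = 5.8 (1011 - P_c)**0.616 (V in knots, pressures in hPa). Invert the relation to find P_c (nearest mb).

ΔP = (V / 5.8)^(1/0.616) = (45/5.8)^1.623.
45/5.8 = 7.759; 7.759^1.623 ≈ 27.83 mb.
P_c = 1011 − 27.83 = 983.17 ≈ 983 mb.

983 mb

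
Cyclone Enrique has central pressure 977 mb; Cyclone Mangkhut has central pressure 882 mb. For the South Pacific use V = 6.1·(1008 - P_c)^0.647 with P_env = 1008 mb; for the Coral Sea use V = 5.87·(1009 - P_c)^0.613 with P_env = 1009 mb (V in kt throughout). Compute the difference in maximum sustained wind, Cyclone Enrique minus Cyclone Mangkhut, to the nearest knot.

-58 kt

Cyclone Enrique: ΔP = 31; V ≈ 6.1 × 31^0.647 ≈ 56.27 kt.
Cyclone Mangkhut: ΔP = 127; V ≈ 5.87 × 127^0.613 ≈ 114.36 kt.
Difference ≈ 56.27 − 114.36 = -58.09 → -58 kt.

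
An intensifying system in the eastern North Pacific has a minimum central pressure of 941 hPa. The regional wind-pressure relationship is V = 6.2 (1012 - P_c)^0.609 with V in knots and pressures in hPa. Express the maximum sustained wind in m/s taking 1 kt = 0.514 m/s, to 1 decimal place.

42.7 m/s

ΔP = 1012 − 941 = 71 hPa.
V ≈ 6.2 × 71^0.609 = 6.2 × 13.410 ≈ 83.140 kt.
83.140 × 0.514 ≈ 42.73 m/s → 42.7 m/s.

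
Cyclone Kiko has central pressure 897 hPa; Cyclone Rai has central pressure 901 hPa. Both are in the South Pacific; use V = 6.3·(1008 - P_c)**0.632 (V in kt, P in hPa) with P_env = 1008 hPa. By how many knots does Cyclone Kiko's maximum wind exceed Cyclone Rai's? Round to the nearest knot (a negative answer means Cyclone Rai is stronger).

3 kt

Cyclone Kiko: ΔP = 111; V ≈ 6.3 × 111^0.632 ≈ 123.59 kt.
Cyclone Rai: ΔP = 107; V ≈ 6.3 × 107^0.632 ≈ 120.76 kt.
Difference ≈ 123.59 − 120.76 = 2.83 → 3 kt.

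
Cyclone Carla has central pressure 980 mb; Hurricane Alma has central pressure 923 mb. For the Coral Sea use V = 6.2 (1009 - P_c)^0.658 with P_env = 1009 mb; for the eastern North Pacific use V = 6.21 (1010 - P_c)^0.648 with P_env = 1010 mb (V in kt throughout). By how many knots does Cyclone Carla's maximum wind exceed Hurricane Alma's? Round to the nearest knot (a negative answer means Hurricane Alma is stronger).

-55 kt

Cyclone Carla: ΔP = 29; V ≈ 6.2 × 29^0.658 ≈ 56.84 kt.
Hurricane Alma: ΔP = 87; V ≈ 6.21 × 87^0.648 ≈ 112.18 kt.
Difference ≈ 56.84 − 112.18 = -55.34 → -55 kt.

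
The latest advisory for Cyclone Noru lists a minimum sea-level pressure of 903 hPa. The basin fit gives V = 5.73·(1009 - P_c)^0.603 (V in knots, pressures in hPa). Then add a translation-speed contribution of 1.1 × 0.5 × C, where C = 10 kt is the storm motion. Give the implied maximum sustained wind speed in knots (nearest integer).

ΔP = 1009 − 903 = 106 hPa.
106^0.603 ≈ 16.644.
V ≈ 5.73 × 16.644 ≈ 95.4 kt.
Translation term: 1.1 × 0.5 × 10 = 5.5 kt.
Corrected V ≈ 100.9 kt → 101 kt.

101 kt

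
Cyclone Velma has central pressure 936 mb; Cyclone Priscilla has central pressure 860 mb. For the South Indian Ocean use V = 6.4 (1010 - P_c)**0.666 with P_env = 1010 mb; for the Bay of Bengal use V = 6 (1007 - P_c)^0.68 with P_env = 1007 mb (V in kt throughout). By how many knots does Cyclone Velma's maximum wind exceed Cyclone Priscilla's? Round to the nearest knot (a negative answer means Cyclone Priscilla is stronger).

-66 kt

Cyclone Velma: ΔP = 74; V ≈ 6.4 × 74^0.666 ≈ 112.48 kt.
Cyclone Priscilla: ΔP = 147; V ≈ 6 × 147^0.68 ≈ 178.62 kt.
Difference ≈ 112.48 − 178.62 = -66.14 → -66 kt.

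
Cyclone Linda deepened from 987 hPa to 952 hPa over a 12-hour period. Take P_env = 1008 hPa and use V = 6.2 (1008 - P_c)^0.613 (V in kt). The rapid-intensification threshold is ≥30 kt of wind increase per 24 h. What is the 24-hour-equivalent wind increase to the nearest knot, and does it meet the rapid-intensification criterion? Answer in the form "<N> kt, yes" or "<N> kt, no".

V₁: ΔP = 21, V ≈ 6.2 × 21^0.613 ≈ 40.08 kt.
V₂: ΔP = 56, V ≈ 6.2 × 56^0.613 ≈ 73.12 kt.
ΔV over 12 h = 33.04 kt → 24 h equivalent = 33.04 × 24/12 ≈ 66.08 kt.
66 kt ≥ 30 kt ⇒ rapid intensification.

66 kt, yes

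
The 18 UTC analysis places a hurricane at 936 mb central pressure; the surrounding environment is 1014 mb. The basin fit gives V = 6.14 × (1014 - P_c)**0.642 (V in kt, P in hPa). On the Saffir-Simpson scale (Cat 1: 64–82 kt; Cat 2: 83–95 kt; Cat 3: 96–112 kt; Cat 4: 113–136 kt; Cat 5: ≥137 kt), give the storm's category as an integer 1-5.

ΔP = 1014 − 936 = 78 mb.
V ≈ 6.14 × 78^0.642 = 6.14 × 16.40 ≈ 101 kt.
101 kt falls in the Category 3 band.

3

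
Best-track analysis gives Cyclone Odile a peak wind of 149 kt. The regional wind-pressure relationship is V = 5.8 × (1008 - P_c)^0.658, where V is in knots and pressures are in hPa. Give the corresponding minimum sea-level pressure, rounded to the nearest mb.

869 mb

ΔP = (V / 5.8)^(1/0.658) = (149/5.8)^1.520.
149/5.8 = 25.690; 25.690^1.520 ≈ 138.83 mb.
P_c = 1008 − 138.83 = 869.17 ≈ 869 mb.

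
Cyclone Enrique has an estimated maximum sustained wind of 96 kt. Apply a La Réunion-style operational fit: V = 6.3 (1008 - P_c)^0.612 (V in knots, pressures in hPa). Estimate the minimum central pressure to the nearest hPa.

ΔP = (V / 6.3)^(1/0.612) = (96/6.3)^1.634.
96/6.3 = 15.238; 15.238^1.634 ≈ 85.68 hPa.
P_c = 1008 − 85.68 = 922.32 ≈ 922 hPa.

922 hPa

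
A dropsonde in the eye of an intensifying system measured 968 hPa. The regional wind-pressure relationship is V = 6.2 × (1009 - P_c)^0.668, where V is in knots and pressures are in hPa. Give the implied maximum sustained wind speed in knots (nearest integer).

74 kt

ΔP = 1009 − 968 = 41 hPa.
41^0.668 ≈ 11.949.
V ≈ 6.2 × 11.949 ≈ 74.1 kt.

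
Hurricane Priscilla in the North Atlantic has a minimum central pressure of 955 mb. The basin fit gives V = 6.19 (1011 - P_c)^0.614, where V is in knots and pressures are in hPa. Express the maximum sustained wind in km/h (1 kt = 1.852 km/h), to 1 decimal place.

135.7 km/h

ΔP = 1011 − 955 = 56 mb.
V ≈ 6.19 × 56^0.614 = 6.19 × 11.841 ≈ 73.296 kt.
73.296 × 1.852 ≈ 135.74 km/h → 135.7 km/h.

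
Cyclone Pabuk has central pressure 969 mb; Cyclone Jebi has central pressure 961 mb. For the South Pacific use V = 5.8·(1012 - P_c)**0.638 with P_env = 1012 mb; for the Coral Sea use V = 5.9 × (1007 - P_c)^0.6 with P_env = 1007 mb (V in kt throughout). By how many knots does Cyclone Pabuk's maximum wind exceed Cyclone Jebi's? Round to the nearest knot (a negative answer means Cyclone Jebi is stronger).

5 kt

Cyclone Pabuk: ΔP = 43; V ≈ 5.8 × 43^0.638 ≈ 63.91 kt.
Cyclone Jebi: ΔP = 46; V ≈ 5.9 × 46^0.6 ≈ 58.68 kt.
Difference ≈ 63.91 − 58.68 = 5.23 → 5 kt.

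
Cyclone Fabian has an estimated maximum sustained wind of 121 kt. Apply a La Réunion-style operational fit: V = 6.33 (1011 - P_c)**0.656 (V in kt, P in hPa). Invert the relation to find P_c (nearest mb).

ΔP = (V / 6.33)^(1/0.656) = (121/6.33)^1.524.
121/6.33 = 19.115; 19.115^1.524 ≈ 89.81 mb.
P_c = 1011 − 89.81 = 921.19 ≈ 921 mb.

921 mb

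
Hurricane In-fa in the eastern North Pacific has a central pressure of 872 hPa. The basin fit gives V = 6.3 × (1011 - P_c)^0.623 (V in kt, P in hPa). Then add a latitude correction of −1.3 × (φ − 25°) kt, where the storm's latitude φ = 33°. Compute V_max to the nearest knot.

ΔP = 1011 − 872 = 139 hPa.
139^0.623 ≈ 21.632.
V ≈ 6.3 × 21.632 ≈ 136.3 kt.
Latitude correction: −1.3 × (33 − 25) = -10.4 kt.
Corrected V ≈ 125.9 kt → 126 kt.

126 kt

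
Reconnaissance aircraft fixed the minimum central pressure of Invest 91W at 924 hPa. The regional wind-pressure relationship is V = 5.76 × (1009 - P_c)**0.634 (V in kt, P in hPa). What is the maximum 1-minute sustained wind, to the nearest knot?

96 kt

ΔP = 1009 − 924 = 85 hPa.
85^0.634 ≈ 16.721.
V ≈ 5.76 × 16.721 ≈ 96.3 kt.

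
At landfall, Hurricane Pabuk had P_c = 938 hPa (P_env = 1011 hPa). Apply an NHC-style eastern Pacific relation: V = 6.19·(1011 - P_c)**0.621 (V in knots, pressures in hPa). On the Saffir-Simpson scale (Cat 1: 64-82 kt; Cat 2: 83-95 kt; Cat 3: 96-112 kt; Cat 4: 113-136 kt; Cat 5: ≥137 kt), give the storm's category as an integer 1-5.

2

ΔP = 1011 − 938 = 73 hPa.
V ≈ 6.19 × 73^0.621 = 6.19 × 14.36 ≈ 89 kt.
89 kt falls in the Category 2 band.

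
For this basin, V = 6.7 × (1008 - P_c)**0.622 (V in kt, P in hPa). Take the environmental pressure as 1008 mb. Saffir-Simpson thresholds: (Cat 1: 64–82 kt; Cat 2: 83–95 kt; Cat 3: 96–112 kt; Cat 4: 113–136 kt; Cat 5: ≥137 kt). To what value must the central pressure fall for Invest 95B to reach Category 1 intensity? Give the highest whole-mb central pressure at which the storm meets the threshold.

Category 1 begins at V = 64 kt.
Required ΔP = (64/6.7)^(1/0.622) = 9.552^1.608 ≈ 37.65 mb.
P_c ≤ 1008 − 37.65 = 970.35, so the highest integer P_c is 970 mb.

970 mb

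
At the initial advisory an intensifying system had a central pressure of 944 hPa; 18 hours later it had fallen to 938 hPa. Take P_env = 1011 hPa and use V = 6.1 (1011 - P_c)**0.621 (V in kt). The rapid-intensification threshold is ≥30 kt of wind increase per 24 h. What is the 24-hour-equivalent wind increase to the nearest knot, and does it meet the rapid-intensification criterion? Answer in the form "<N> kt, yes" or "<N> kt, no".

6 kt, no

V₁: ΔP = 67, V ≈ 6.1 × 67^0.621 ≈ 83.05 kt.
V₂: ΔP = 73, V ≈ 6.1 × 73^0.621 ≈ 87.59 kt.
ΔV over 18 h = 4.54 kt → 24 h equivalent = 4.54 × 24/18 ≈ 6.05 kt.
6 kt < 30 kt ⇒ not rapid intensification.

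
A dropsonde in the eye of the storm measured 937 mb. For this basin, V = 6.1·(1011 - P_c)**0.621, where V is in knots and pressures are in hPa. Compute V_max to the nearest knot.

ΔP = 1011 − 937 = 74 mb.
74^0.621 ≈ 14.481.
V ≈ 6.1 × 14.481 ≈ 88.3 kt.

88 kt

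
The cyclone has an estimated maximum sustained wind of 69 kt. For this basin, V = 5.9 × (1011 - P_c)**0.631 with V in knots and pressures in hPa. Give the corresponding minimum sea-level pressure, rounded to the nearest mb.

962 mb

ΔP = (V / 5.9)^(1/0.631) = (69/5.9)^1.585.
69/5.9 = 11.695; 11.695^1.585 ≈ 49.27 mb.
P_c = 1011 − 49.27 = 961.73 ≈ 962 mb.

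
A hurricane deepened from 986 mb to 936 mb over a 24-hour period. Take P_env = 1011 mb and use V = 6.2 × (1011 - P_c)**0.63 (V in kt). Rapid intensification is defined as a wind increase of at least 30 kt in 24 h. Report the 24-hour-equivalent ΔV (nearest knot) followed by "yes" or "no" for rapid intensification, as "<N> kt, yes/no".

47 kt, yes

V₁: ΔP = 25, V ≈ 6.2 × 25^0.63 ≈ 47.11 kt.
V₂: ΔP = 75, V ≈ 6.2 × 75^0.63 ≈ 94.12 kt.
ΔV over 24 h = 47.01 kt → 24 h equivalent = 47.01 × 24/24 ≈ 47.01 kt.
47 kt ≥ 30 kt ⇒ rapid intensification.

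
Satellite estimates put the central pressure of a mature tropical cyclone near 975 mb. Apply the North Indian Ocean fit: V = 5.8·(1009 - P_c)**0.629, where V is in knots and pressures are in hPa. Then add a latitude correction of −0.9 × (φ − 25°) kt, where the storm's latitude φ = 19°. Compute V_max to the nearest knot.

59 kt

ΔP = 1009 − 975 = 34 mb.
34^0.629 ≈ 9.190.
V ≈ 5.8 × 9.190 ≈ 53.3 kt.
Latitude correction: −0.9 × (19 − 25) = 5.4 kt.
Corrected V ≈ 58.7 kt → 59 kt.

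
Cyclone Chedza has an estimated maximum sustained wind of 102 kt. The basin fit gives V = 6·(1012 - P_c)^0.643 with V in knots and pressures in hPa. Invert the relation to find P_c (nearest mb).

ΔP = (V / 6)^(1/0.643) = (102/6)^1.555.
102/6 = 17.000; 17.000^1.555 ≈ 81.96 mb.
P_c = 1012 − 81.96 = 930.04 ≈ 930 mb.

930 mb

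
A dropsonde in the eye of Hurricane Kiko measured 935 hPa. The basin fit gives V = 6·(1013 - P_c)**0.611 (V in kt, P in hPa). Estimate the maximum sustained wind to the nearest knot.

ΔP = 1013 − 935 = 78 hPa.
78^0.611 ≈ 14.324.
V ≈ 6 × 14.324 ≈ 85.9 kt.

86 kt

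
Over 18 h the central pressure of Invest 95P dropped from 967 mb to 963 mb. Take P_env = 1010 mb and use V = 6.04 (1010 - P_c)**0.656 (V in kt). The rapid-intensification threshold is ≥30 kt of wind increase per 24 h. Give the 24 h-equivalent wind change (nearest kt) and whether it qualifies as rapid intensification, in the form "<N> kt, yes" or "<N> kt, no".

V₁: ΔP = 43, V ≈ 6.04 × 43^0.656 ≈ 71.22 kt.
V₂: ΔP = 47, V ≈ 6.04 × 47^0.656 ≈ 75.50 kt.
ΔV over 18 h = 4.28 kt → 24 h equivalent = 4.28 × 24/18 ≈ 5.71 kt.
6 kt < 30 kt ⇒ not rapid intensification.

6 kt, no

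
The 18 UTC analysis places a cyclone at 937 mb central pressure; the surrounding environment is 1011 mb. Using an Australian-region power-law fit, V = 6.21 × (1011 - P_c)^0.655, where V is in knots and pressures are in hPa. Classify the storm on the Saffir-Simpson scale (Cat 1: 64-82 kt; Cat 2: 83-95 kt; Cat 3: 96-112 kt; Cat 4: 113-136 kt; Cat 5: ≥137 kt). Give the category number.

3

ΔP = 1011 − 937 = 74 mb.
V ≈ 6.21 × 74^0.655 = 6.21 × 16.76 ≈ 104 kt.
104 kt falls in the Category 3 band.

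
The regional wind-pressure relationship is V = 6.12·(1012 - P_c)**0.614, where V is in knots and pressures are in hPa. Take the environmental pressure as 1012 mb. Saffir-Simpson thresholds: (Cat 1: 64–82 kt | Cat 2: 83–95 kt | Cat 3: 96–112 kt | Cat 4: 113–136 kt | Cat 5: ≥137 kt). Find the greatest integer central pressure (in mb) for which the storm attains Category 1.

966 mb

Category 1 begins at V = 64 kt.
Required ΔP = (64/6.12)^(1/0.614) = 10.458^1.629 ≈ 45.74 mb.
P_c ≤ 1012 − 45.74 = 966.26, so the highest integer P_c is 966 mb.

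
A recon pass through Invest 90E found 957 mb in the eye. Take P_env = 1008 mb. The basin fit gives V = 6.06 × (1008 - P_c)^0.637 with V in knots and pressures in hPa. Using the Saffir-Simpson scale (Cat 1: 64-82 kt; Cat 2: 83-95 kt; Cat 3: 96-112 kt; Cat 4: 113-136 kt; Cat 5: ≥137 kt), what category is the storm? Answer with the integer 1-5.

1

ΔP = 1008 − 957 = 51 mb.
V ≈ 6.06 × 51^0.637 = 6.06 × 12.24 ≈ 74 kt.
74 kt falls in the Category 1 band.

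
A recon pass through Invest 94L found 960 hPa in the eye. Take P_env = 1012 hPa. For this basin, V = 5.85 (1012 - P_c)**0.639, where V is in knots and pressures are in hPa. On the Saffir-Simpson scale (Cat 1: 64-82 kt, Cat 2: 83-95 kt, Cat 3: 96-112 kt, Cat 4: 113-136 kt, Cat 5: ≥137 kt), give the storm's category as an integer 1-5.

1

ΔP = 1012 − 960 = 52 hPa.
V ≈ 5.85 × 52^0.639 = 5.85 × 12.49 ≈ 73 kt.
73 kt falls in the Category 1 band.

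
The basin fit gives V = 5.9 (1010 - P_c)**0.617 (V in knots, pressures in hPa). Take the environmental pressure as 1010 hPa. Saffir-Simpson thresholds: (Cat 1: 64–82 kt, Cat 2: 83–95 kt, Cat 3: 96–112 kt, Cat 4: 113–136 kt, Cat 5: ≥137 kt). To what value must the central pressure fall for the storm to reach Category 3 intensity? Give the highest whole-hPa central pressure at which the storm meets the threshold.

Category 3 begins at V = 96 kt.
Required ΔP = (96/5.9)^(1/0.617) = 16.271^1.621 ≈ 91.92 hPa.
P_c ≤ 1010 − 91.92 = 918.08, so the highest integer P_c is 918 hPa.

918 hPa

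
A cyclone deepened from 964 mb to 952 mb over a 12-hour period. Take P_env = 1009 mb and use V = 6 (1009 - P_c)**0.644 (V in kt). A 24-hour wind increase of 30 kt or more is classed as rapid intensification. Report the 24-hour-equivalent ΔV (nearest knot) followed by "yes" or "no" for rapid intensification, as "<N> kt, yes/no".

23 kt, no

V₁: ΔP = 45, V ≈ 6 × 45^0.644 ≈ 69.63 kt.
V₂: ΔP = 57, V ≈ 6 × 57^0.644 ≈ 81.08 kt.
ΔV over 12 h = 11.45 kt → 24 h equivalent = 11.45 × 24/12 ≈ 22.90 kt.
23 kt < 30 kt ⇒ not rapid intensification.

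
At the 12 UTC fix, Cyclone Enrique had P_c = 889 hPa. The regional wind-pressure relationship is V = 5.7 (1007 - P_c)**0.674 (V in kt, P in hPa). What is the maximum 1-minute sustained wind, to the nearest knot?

ΔP = 1007 − 889 = 118 hPa.
118^0.674 ≈ 24.914.
V ≈ 5.7 × 24.914 ≈ 142.0 kt.

142 kt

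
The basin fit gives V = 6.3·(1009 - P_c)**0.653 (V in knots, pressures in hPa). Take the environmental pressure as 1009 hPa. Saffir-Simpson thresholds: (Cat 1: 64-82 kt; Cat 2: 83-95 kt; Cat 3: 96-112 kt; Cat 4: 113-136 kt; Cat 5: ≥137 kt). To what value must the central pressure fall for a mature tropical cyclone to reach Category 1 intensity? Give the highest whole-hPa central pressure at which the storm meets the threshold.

Category 1 begins at V = 64 kt.
Required ΔP = (64/6.3)^(1/0.653) = 10.159^1.531 ≈ 34.82 hPa.
P_c ≤ 1009 − 34.82 = 974.18, so the highest integer P_c is 974 hPa.

974 hPa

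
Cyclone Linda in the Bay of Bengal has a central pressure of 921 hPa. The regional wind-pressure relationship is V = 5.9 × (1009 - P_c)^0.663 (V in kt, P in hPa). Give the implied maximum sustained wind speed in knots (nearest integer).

ΔP = 1009 − 921 = 88 hPa.
88^0.663 ≈ 19.462.
V ≈ 5.9 × 19.462 ≈ 114.8 kt.

115 kt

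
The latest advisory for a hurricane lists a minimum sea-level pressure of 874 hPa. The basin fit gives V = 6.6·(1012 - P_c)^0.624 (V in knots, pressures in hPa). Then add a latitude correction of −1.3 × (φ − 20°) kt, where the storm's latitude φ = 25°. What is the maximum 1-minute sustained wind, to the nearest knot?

ΔP = 1012 − 874 = 138 hPa.
138^0.624 ≈ 21.641.
V ≈ 6.6 × 21.641 ≈ 142.8 kt.
Latitude correction: −1.3 × (25 − 20) = -6.5 kt.
Corrected V ≈ 136.3 kt → 136 kt.

136 kt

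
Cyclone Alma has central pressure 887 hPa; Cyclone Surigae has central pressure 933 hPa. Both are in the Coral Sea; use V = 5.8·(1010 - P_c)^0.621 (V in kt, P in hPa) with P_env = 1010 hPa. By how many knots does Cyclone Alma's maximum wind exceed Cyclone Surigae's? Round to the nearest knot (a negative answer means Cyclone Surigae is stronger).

29 kt

Cyclone Alma: ΔP = 123; V ≈ 5.8 × 123^0.621 ≈ 115.15 kt.
Cyclone Surigae: ΔP = 77; V ≈ 5.8 × 77^0.621 ≈ 86.09 kt.
Difference ≈ 115.15 − 86.09 = 29.06 → 29 kt.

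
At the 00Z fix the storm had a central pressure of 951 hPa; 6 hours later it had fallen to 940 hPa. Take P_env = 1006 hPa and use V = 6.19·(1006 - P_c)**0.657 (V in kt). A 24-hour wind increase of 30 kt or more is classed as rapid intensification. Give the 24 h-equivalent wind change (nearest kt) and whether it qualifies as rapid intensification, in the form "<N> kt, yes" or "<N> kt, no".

V₁: ΔP = 55, V ≈ 6.19 × 55^0.657 ≈ 86.12 kt.
V₂: ΔP = 66, V ≈ 6.19 × 66^0.657 ≈ 97.08 kt.
ΔV over 6 h = 10.96 kt → 24 h equivalent = 10.96 × 24/6 ≈ 43.84 kt.
44 kt ≥ 30 kt ⇒ rapid intensification.

44 kt, yes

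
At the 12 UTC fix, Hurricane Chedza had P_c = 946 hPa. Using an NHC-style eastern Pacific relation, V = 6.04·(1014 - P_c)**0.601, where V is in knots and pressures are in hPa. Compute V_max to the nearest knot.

76 kt

ΔP = 1014 − 946 = 68 hPa.
68^0.601 ≈ 12.628.
V ≈ 6.04 × 12.628 ≈ 76.3 kt.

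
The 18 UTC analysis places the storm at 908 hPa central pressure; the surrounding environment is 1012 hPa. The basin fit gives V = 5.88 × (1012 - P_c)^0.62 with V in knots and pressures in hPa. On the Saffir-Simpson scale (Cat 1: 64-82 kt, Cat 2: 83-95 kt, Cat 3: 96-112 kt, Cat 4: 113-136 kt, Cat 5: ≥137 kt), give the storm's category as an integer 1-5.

ΔP = 1012 − 908 = 104 hPa.
V ≈ 5.88 × 104^0.62 = 5.88 × 17.81 ≈ 105 kt.
105 kt falls in the Category 3 band.

3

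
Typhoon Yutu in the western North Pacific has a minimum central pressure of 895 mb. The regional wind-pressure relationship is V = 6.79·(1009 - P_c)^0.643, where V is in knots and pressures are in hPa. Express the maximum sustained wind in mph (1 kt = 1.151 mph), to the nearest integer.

ΔP = 1009 − 895 = 114 mb.
V ≈ 6.79 × 114^0.643 = 6.79 × 21.018 ≈ 142.712 kt.
142.712 × 1.151 ≈ 164.26 mph → 164 mph.

164 mph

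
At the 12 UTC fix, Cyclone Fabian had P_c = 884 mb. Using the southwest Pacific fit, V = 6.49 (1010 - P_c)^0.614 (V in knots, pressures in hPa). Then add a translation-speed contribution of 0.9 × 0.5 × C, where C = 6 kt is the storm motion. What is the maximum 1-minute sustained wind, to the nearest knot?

ΔP = 1010 − 884 = 126 mb.
126^0.614 ≈ 19.482.
V ≈ 6.49 × 19.482 ≈ 126.4 kt.
Translation term: 0.9 × 0.5 × 6 = 2.7 kt.
Corrected V ≈ 129.1 kt → 129 kt.

129 kt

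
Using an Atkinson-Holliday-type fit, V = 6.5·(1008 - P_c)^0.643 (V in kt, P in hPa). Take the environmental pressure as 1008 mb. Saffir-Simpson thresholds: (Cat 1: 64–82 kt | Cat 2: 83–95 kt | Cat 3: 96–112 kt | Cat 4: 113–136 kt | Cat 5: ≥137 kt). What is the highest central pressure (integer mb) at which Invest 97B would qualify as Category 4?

923 mb

Category 4 begins at V = 113 kt.
Required ΔP = (113/6.5)^(1/0.643) = 17.385^1.555 ≈ 84.86 mb.
P_c ≤ 1008 − 84.86 = 923.14, so the highest integer P_c is 923 mb.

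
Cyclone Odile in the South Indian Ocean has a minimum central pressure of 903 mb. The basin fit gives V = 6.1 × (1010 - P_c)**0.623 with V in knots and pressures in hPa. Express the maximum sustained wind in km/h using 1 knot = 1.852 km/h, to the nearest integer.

208 km/h

ΔP = 1010 − 903 = 107 mb.
V ≈ 6.1 × 107^0.623 = 6.1 × 18.378 ≈ 112.108 kt.
112.108 × 1.852 ≈ 207.62 km/h → 208 km/h.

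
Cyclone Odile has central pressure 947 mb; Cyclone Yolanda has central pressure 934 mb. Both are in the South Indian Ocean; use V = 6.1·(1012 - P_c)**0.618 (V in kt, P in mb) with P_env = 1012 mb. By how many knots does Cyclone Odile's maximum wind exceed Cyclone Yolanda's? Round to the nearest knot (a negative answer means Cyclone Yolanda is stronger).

Cyclone Odile: ΔP = 65; V ≈ 6.1 × 65^0.618 ≈ 80.48 kt.
Cyclone Yolanda: ΔP = 78; V ≈ 6.1 × 78^0.618 ≈ 90.08 kt.
Difference ≈ 80.48 − 90.08 = -9.60 → -10 kt.

-10 kt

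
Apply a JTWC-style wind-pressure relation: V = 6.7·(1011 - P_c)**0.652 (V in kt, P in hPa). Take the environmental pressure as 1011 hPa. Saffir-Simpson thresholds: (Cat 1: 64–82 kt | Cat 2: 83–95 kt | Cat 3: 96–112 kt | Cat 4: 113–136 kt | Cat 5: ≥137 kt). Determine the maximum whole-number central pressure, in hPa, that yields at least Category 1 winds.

979 hPa

Category 1 begins at V = 64 kt.
Required ΔP = (64/6.7)^(1/0.652) = 9.552^1.534 ≈ 31.86 hPa.
P_c ≤ 1011 − 31.86 = 979.14, so the highest integer P_c is 979 hPa.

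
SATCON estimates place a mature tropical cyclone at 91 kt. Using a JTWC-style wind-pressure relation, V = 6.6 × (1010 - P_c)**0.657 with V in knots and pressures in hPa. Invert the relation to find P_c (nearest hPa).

ΔP = (V / 6.6)^(1/0.657) = (91/6.6)^1.522.
91/6.6 = 13.788; 13.788^1.522 ≈ 54.25 hPa.
P_c = 1010 − 54.25 = 955.75 ≈ 956 hPa.

956 hPa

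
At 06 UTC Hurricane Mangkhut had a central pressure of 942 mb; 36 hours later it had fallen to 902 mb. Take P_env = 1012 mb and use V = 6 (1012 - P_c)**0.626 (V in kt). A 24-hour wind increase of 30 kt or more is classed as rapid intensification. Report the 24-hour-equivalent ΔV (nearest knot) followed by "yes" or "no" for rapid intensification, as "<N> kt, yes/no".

19 kt, no

V₁: ΔP = 70, V ≈ 6 × 70^0.626 ≈ 85.74 kt.
V₂: ΔP = 110, V ≈ 6 × 110^0.626 ≈ 113.78 kt.
ΔV over 36 h = 28.04 kt → 24 h equivalent = 28.04 × 24/36 ≈ 18.69 kt.
19 kt < 30 kt ⇒ not rapid intensification.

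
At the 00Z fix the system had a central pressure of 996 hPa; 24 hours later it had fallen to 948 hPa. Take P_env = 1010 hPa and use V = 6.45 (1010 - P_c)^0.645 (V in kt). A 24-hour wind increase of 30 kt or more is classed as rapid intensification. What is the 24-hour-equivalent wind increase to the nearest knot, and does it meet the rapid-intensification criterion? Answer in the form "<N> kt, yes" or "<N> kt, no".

V₁: ΔP = 14, V ≈ 6.45 × 14^0.645 ≈ 35.38 kt.
V₂: ΔP = 62, V ≈ 6.45 × 62^0.645 ≈ 92.40 kt.
ΔV over 24 h = 57.02 kt → 24 h equivalent = 57.02 × 24/24 ≈ 57.02 kt.
57 kt ≥ 30 kt ⇒ rapid intensification.

57 kt, yes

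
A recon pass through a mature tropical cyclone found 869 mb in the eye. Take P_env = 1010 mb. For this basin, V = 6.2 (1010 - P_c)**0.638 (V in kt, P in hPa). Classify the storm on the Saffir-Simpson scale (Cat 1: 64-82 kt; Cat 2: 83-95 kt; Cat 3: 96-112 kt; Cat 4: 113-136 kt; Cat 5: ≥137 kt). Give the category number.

5

ΔP = 1010 − 869 = 141 mb.
V ≈ 6.2 × 141^0.638 = 6.2 × 23.51 ≈ 146 kt.
146 kt falls in the Category 5 band.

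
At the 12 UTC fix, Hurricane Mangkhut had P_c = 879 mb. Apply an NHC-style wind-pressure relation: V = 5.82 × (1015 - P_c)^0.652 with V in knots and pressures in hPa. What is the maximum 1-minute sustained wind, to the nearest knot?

143 kt

ΔP = 1015 − 879 = 136 mb.
136^0.652 ≈ 24.607.
V ≈ 5.82 × 24.607 ≈ 143.2 kt.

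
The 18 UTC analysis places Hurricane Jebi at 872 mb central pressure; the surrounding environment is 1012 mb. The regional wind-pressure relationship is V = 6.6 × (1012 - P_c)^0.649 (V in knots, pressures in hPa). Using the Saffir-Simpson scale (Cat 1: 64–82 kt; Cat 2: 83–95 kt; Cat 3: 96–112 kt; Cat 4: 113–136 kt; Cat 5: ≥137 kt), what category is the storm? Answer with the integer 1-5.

5

ΔP = 1012 − 872 = 140 mb.
V ≈ 6.6 × 140^0.649 = 6.6 × 24.71 ≈ 163 kt.
163 kt falls in the Category 5 band.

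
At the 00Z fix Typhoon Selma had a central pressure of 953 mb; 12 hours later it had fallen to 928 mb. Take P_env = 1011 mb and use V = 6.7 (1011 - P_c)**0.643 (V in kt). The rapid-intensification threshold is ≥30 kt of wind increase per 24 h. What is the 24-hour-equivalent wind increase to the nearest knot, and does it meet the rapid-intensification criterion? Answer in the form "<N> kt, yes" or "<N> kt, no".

V₁: ΔP = 58, V ≈ 6.7 × 58^0.643 ≈ 91.19 kt.
V₂: ΔP = 83, V ≈ 6.7 × 83^0.643 ≈ 114.83 kt.
ΔV over 12 h = 23.64 kt → 24 h equivalent = 23.64 × 24/12 ≈ 47.28 kt.
47 kt ≥ 30 kt ⇒ rapid intensification.

47 kt, yes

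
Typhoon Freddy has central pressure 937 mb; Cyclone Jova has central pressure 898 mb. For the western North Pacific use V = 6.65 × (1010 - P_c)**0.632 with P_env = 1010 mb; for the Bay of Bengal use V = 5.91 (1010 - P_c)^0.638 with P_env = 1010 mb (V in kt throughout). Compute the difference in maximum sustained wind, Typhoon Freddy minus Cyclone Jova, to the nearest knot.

-20 kt

Typhoon Freddy: ΔP = 73; V ≈ 6.65 × 73^0.632 ≈ 100.10 kt.
Cyclone Jova: ΔP = 112; V ≈ 5.91 × 112^0.638 ≈ 119.95 kt.
Difference ≈ 100.10 − 119.95 = -19.85 → -20 kt.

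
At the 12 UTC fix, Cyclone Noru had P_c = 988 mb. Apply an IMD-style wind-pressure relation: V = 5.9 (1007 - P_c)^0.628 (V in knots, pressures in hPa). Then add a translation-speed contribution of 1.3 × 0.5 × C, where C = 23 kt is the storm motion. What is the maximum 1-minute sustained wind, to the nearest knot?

ΔP = 1007 − 988 = 19 mb.
19^0.628 ≈ 6.354.
V ≈ 5.9 × 6.354 ≈ 37.5 kt.
Translation term: 1.3 × 0.5 × 23 = 14.95 kt.
Corrected V ≈ 52.45 kt → 52 kt.

52 kt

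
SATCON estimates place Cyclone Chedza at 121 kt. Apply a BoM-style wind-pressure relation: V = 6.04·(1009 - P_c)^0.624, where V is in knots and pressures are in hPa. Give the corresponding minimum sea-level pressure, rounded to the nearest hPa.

887 hPa

ΔP = (V / 6.04)^(1/0.624) = (121/6.04)^1.603.
121/6.04 = 20.033; 20.033^1.603 ≈ 121.94 hPa.
P_c = 1009 − 121.94 = 887.06 ≈ 887 hPa.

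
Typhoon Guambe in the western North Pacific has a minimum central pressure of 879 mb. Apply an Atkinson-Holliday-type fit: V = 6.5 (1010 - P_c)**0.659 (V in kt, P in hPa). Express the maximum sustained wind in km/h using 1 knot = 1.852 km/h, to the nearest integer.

ΔP = 1010 − 879 = 131 mb.
V ≈ 6.5 × 131^0.659 = 6.5 × 24.847 ≈ 161.508 kt.
161.508 × 1.852 ≈ 299.11 km/h → 299 km/h.

299 km/h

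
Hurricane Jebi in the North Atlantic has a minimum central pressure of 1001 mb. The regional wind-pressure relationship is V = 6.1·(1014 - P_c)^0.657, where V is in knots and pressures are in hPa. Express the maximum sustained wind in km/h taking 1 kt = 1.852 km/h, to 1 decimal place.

60.9 km/h

ΔP = 1014 − 1001 = 13 mb.
V ≈ 6.1 × 13^0.657 = 6.1 × 5.393 ≈ 32.900 kt.
32.900 × 1.852 ≈ 60.93 km/h → 60.9 km/h.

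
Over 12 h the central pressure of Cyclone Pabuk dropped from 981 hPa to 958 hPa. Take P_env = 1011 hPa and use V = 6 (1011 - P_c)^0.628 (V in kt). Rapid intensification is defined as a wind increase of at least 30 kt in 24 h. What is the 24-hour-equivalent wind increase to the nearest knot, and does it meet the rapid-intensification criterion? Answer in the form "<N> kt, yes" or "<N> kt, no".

44 kt, yes

V₁: ΔP = 30, V ≈ 6 × 30^0.628 ≈ 50.79 kt.
V₂: ΔP = 53, V ≈ 6 × 53^0.628 ≈ 72.61 kt.
ΔV over 12 h = 21.82 kt → 24 h equivalent = 21.82 × 24/12 ≈ 43.64 kt.
44 kt ≥ 30 kt ⇒ rapid intensification.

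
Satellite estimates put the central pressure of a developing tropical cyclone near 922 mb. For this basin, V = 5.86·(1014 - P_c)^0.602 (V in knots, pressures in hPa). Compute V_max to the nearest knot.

ΔP = 1014 − 922 = 92 mb.
92^0.602 ≈ 15.212.
V ≈ 5.86 × 15.212 ≈ 89.1 kt.

89 kt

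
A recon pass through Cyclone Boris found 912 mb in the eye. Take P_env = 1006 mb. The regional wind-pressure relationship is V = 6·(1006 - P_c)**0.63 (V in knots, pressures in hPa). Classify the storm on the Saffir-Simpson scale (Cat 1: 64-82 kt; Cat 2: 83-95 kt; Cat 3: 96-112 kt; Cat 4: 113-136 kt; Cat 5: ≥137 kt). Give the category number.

3

ΔP = 1006 − 912 = 94 mb.
V ≈ 6 × 94^0.63 = 6 × 17.50 ≈ 105 kt.
105 kt falls in the Category 3 band.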